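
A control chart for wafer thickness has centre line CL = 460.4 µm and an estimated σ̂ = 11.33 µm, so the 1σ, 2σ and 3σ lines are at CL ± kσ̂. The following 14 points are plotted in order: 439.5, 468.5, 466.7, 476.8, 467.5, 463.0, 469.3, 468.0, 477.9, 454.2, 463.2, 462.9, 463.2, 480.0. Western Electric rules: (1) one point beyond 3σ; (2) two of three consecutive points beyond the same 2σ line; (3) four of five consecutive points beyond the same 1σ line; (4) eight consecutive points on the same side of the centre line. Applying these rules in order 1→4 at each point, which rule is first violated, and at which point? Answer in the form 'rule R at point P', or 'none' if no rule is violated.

Zone of each point (C = within 1σ̂, B = 1σ̂–2σ̂, A = 2σ̂–3σ̂, * = beyond 3σ̂; sign = side of CL): 1:-B, 2:+C, 3:+C, 4:+B, 5:+C, 6:+C, 7:+C, 8:+C, 9:+B, 10:-C, 11:+C, 12:+C, 13:+C, 14:+B
Rule 4 (eight consecutive points on the same side of the centre line) is satisfied at point 9.

rule 4 at point 9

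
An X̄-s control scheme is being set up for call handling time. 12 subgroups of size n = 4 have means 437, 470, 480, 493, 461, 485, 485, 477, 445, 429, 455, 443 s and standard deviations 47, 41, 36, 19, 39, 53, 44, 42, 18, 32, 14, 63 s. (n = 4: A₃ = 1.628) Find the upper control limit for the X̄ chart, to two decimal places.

X̄̄ = (437 + 470 + 480 + 493 + 461 + 485 + 485 + 477 + 445 + 429 + 455 + 443) / 12 = 463.3333
s̄ = (47 + 41 + 36 + 19 + 39 + 53 + 44 + 42 + 18 + 32 + 14 + 63) / 12 = 37.3333
UCL = X̄̄ + A₃·s̄ = 463.3333 + 1.628 × 37.3333 = 524.1120

524.11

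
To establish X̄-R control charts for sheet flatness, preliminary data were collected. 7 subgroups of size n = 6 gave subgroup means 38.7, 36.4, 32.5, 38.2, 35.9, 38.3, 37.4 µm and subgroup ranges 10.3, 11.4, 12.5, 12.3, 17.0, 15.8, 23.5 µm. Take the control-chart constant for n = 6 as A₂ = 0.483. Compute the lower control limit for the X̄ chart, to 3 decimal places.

X̄̄ = (38.7 + 36.4 + 32.5 + 38.2 + 35.9 + 38.3 + 37.4) / 7 = 257.4000 / 7 = 36.7714
R̄ = (10.3 + 11.4 + 12.5 + 12.3 + 17.0 + 15.8 + 23.5) / 7 = 102.8000 / 7 = 14.6857
LCL = X̄̄ − A₂·R̄ = 36.7714 − 0.483 × 14.6857 = 29.6782

29.678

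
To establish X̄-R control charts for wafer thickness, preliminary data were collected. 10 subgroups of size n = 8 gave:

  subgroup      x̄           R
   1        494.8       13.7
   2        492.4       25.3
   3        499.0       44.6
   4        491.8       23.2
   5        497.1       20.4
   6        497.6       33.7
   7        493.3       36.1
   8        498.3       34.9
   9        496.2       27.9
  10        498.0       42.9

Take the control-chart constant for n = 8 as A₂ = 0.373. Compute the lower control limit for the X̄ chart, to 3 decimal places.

484.559

X̄̄ = (494.8 + 492.4 + 499.0 + 491.8 + 497.1 + 497.6 + 493.3 + 498.3 + 496.2 + 498.0) / 10 = 4958.5000 / 10 = 495.8500
R̄ = (13.7 + 25.3 + 44.6 + 23.2 + 20.4 + 33.7 + 36.1 + 34.9 + 27.9 + 42.9) / 10 = 302.7000 / 10 = 30.2700
LCL = X̄̄ − A₂·R̄ = 495.8500 − 0.373 × 30.2700 = 484.5593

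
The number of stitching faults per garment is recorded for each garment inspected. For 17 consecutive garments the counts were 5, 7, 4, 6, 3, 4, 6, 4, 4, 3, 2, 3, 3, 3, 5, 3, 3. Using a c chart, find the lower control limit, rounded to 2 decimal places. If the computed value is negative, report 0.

c̄ = (5 + 7 + 4 + 6 + 3 + 4 + 6 + 4 + 4 + 3 + 2 + 3 + 3 + 3 + 5 + 3 + 3) / 17 = 68 / 17 = 4.0000
LCL = c̄ − 3√c̄ = 4.0000 − 3 × 2.0000 = -2.0000 → 0 (cannot be negative)

0.00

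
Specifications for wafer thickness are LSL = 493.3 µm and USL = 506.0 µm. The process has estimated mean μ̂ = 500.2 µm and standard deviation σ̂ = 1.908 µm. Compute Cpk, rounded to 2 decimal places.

Cpu = (USL − μ̂) / (3σ̂) = (506.0 − 500.2) / (3 × 1.908) = 1.0133; Cpl = (μ̂ − LSL) / (3σ̂) = (500.2 − 493.3) / (3 × 1.908) = 1.2055; Cpk = min(Cpu, Cpl) = 1.0133

1.01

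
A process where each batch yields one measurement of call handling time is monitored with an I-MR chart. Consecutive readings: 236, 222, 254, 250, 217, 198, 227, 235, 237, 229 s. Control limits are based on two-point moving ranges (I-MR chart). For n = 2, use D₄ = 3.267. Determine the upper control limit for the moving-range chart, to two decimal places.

Moving ranges: 14, 32, 4, 33, 19, 29, 8, 2, 8; M̄R̄ = 149.0000 / 9 = 16.5556
UCL_MR = D₄·M̄R̄ = 3.267 × 16.5556 = 54.0870

54.09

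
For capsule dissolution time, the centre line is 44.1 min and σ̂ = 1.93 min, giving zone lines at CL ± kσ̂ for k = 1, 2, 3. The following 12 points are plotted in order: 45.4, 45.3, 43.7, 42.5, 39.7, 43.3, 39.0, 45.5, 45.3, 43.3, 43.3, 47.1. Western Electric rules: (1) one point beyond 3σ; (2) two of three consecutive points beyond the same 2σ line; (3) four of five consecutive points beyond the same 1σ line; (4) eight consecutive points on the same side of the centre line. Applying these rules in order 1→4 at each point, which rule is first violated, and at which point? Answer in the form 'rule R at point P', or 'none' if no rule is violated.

Zone of each point (C = within 1σ̂, B = 1σ̂–2σ̂, A = 2σ̂–3σ̂, * = beyond 3σ̂; sign = side of CL): 1:+C, 2:+C, 3:-C, 4:-C, 5:-A, 6:-C, 7:-A, 8:+C, 9:+C, 10:-C, 11:-C, 12:+B
Rule 2 (two of three consecutive points beyond the same 2σ limit) is satisfied at point 7.

rule 2 at point 7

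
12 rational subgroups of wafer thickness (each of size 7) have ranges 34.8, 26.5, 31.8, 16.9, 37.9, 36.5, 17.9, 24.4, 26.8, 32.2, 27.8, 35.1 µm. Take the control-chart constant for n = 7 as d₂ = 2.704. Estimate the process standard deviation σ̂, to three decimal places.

10.743

R̄ = (34.8 + 26.5 + 31.8 + 16.9 + 37.9 + 36.5 + 17.9 + 24.4 + 26.8 + 32.2 + 27.8 + 35.1) / 12 = 29.0500
σ̂ = R̄ / d₂ = 29.0500 / 2.704 = 10.7433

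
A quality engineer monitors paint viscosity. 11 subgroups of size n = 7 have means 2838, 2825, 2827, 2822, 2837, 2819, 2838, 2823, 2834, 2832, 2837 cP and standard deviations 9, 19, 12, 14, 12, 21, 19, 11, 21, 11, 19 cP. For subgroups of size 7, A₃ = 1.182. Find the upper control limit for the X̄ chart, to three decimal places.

2848.234

X̄̄ = (2838 + 2825 + 2827 + 2822 + 2837 + 2819 + 2838 + 2823 + 2834 + 2832 + 2837) / 11 = 2830.1818
s̄ = (9 + 19 + 12 + 14 + 12 + 21 + 19 + 11 + 21 + 11 + 19) / 11 = 15.2727
UCL = X̄̄ + A₃·s̄ = 2830.1818 + 1.182 × 15.2727 = 2848.2342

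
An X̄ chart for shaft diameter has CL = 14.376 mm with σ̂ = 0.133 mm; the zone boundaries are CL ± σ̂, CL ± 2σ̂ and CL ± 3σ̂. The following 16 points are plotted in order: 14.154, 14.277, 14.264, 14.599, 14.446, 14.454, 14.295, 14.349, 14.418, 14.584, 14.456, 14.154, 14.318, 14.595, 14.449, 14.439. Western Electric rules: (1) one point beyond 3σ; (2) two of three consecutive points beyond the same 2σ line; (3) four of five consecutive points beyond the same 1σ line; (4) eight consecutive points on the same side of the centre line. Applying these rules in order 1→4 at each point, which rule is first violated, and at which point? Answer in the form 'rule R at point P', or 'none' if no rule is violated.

Zone of each point (C = within 1σ̂, B = 1σ̂–2σ̂, A = 2σ̂–3σ̂, * = beyond 3σ̂; sign = side of CL): 1:-B, 2:-C, 3:-C, 4:+B, 5:+C, 6:+C, 7:-C, 8:-C, 9:+C, 10:+B, 11:+C, 12:-B, 13:-C, 14:+B, 15:+C, 16:+C
No rule fires across all 16 points.

none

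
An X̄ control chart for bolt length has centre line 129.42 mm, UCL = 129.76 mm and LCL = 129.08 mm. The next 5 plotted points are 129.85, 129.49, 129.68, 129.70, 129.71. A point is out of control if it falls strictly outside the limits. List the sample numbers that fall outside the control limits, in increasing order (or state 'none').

1

Compare each point to [129.08, 129.76]: sample 1 = 129.85 > UCL.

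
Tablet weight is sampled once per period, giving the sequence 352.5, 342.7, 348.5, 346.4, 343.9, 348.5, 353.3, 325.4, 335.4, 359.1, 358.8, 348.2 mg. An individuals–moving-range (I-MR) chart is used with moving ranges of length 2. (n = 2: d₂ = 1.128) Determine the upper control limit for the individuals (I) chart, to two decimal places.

X̄ = (352.5 + 342.7 + 348.5 + 346.4 + 343.9 + 348.5 + 353.3 + 325.4 + 335.4 + 359.1 + 358.8 + 348.2) / 12 = 346.8917
Moving ranges: 9.8, 5.8, 2.1, 2.5, 4.6, 4.8, 27.9, 10.0, 23.7, 0.3, 10.6; M̄R̄ = 102.1000 / 11 = 9.2818
UCL = X̄ + 3·M̄R̄/d₂ = 346.8917 + 3 × 9.2818 / 1.128 = 371.5774

371.58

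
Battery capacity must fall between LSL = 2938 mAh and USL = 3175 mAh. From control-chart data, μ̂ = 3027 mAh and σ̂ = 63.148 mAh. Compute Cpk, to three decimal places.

0.470

Cpu = (USL − μ̂) / (3σ̂) = (3175 − 3027) / (3 × 63.148) = 0.7812; Cpl = (μ̂ − LSL) / (3σ̂) = (3027 − 2938) / (3 × 63.148) = 0.4698; Cpk = min(Cpu, Cpl) = 0.4698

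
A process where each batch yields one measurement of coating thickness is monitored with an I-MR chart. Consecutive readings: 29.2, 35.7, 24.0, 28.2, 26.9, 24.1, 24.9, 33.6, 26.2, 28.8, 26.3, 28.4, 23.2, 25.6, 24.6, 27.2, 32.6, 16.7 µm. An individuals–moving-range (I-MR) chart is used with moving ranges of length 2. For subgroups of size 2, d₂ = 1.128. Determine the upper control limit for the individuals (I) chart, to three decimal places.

X̄ = (29.2 + 35.7 + 24.0 + 28.2 + 26.9 + 24.1 + 24.9 + 33.6 + 26.2 + 28.8 + 26.3 + 28.4 + 23.2 + 25.6 + 24.6 + 27.2 + 32.6 + 16.7) / 18 = 27.0111
Moving ranges: 6.5, 11.7, 4.2, 1.3, 2.8, 0.8, 8.7, 7.4, 2.6, 2.5, 2.1, 5.2, 2.4, 1.0, 2.6, 5.4, 15.9; M̄R̄ = 83.1000 / 17 = 4.8882
UCL = X̄ + 3·M̄R̄/d₂ = 27.0111 + 3 × 4.8882 / 1.128 = 40.0117

40.012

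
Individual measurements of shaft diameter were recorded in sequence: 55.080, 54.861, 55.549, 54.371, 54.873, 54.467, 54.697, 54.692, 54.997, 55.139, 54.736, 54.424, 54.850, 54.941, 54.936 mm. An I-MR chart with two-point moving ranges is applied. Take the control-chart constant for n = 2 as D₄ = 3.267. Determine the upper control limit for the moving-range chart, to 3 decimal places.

1.146

Moving ranges: 0.219, 0.688, 1.178, 0.502, 0.406, 0.230, 0.005, 0.305, 0.142, 0.403, 0.312, 0.426, 0.091, 0.005; M̄R̄ = 4.9120 / 14 = 0.3509
UCL_MR = D₄·M̄R̄ = 3.267 × 0.3509 = 1.1463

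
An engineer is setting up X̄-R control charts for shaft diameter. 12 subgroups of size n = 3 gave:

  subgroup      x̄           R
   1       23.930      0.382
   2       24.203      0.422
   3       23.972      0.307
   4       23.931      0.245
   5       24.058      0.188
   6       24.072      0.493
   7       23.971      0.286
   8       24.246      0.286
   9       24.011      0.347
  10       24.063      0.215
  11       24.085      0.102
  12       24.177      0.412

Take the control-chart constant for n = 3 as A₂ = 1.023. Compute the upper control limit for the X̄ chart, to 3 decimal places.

24.374

X̄̄ = (23.930 + 24.203 + 23.972 + 23.931 + 24.058 + 24.072 + 23.971 + 24.246 + 24.011 + 24.063 + 24.085 + 24.177) / 12 = 288.7190 / 12 = 24.0599
R̄ = (0.382 + 0.422 + 0.307 + 0.245 + 0.188 + 0.493 + 0.286 + 0.286 + 0.347 + 0.215 + 0.102 + 0.412) / 12 = 3.6850 / 12 = 0.3071
UCL = X̄̄ + A₂·R̄ = 24.0599 + 1.023 × 0.3071 = 24.3741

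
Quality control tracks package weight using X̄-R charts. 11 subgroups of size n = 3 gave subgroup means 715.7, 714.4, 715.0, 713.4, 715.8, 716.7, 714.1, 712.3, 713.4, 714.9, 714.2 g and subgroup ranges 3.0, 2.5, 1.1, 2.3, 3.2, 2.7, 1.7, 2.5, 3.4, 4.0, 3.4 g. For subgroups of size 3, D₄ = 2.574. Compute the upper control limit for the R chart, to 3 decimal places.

6.973

R̄ = (3.0 + 2.5 + 1.1 + 2.3 + 3.2 + 2.7 + 1.7 + 2.5 + 3.4 + 4.0 + 3.4) / 11 = 29.8000 / 11 = 2.7091
UCL_R = D₄·R̄ = 2.574 × 2.7091 = 6.9732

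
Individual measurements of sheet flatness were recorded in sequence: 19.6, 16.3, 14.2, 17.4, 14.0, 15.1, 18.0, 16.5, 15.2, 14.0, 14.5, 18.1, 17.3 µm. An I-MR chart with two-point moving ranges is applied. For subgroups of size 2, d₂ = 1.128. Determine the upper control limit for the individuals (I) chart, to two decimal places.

X̄ = (19.6 + 16.3 + 14.2 + 17.4 + 14.0 + 15.1 + 18.0 + 16.5 + 15.2 + 14.0 + 14.5 + 18.1 + 17.3) / 13 = 16.1692
Moving ranges: 3.3, 2.1, 3.2, 3.4, 1.1, 2.9, 1.5, 1.3, 1.2, 0.5, 3.6, 0.8; M̄R̄ = 24.9000 / 12 = 2.0750
UCL = X̄ + 3·M̄R̄/d₂ = 16.1692 + 3 × 2.0750 / 1.128 = 21.6878

21.69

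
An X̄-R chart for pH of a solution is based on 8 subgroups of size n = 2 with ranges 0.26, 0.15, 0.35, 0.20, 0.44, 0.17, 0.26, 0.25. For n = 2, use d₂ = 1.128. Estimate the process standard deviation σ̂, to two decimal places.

R̄ = (0.26 + 0.15 + 0.35 + 0.20 + 0.44 + 0.17 + 0.26 + 0.25) / 8 = 0.2600
σ̂ = R̄ / d₂ = 0.2600 / 1.128 = 0.2305

0.23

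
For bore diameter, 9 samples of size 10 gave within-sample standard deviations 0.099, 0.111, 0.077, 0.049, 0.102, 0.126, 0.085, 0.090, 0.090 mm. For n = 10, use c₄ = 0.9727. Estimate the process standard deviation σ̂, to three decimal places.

s̄ = (0.099 + 0.111 + 0.077 + 0.049 + 0.102 + 0.126 + 0.085 + 0.090 + 0.090) / 9 = 0.0921
σ̂ = s̄ / c₄ = 0.0921 / 0.9727 = 0.0947

0.095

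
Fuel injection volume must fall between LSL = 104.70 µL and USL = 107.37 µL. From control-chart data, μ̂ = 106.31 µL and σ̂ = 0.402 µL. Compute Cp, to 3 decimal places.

1.107

Cp = (USL − LSL) / (6σ̂) = (107.37 − 104.70) / (6 × 0.402) = 2.6700 / 2.4120 = 1.1070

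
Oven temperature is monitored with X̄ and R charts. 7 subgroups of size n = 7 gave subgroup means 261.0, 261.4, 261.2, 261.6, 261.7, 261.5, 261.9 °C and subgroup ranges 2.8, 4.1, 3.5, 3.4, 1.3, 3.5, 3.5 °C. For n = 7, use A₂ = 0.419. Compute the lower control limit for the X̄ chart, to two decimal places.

260.15

X̄̄ = (261.0 + 261.4 + 261.2 + 261.6 + 261.7 + 261.5 + 261.9) / 7 = 1830.3000 / 7 = 261.4714
R̄ = (2.8 + 4.1 + 3.5 + 3.4 + 1.3 + 3.5 + 3.5) / 7 = 22.1000 / 7 = 3.1571
LCL = X̄̄ − A₂·R̄ = 261.4714 − 0.419 × 3.1571 = 260.1486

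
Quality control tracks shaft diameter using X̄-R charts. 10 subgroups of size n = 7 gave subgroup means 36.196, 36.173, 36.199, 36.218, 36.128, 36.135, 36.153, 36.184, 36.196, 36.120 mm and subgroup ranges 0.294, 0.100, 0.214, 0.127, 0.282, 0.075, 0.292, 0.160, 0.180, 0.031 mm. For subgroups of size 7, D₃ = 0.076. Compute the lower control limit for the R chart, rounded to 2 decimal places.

0.01

R̄ = (0.294 + 0.100 + 0.214 + 0.127 + 0.282 + 0.075 + 0.292 + 0.160 + 0.180 + 0.031) / 10 = 1.7550 / 10 = 0.1755
LCL_R = D₃·R̄ = 0.076 × 0.1755 = 0.0133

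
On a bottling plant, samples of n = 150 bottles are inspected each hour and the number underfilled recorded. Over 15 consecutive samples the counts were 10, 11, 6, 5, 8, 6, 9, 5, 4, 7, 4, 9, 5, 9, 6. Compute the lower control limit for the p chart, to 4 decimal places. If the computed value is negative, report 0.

0.0000

p̄ = Σdᵢ / (k·n) = 104 / (15 × 150) = 0.04622
LCL = p̄ − 3·√(p̄(1−p̄)/n) = 0.04622 − 3 × 0.01714 = -0.00521 → 0 (negative, so LCL = 0)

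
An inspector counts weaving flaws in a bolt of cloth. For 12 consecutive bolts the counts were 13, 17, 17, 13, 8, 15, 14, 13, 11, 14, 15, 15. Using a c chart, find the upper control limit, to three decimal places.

c̄ = (13 + 17 + 17 + 13 + 8 + 15 + 14 + 13 + 11 + 14 + 15 + 15) / 12 = 165 / 12 = 13.7500
UCL = c̄ + 3√c̄ = 13.7500 + 3 × √13.7500 = 13.7500 + 3 × 3.7081 = 24.8743

24.874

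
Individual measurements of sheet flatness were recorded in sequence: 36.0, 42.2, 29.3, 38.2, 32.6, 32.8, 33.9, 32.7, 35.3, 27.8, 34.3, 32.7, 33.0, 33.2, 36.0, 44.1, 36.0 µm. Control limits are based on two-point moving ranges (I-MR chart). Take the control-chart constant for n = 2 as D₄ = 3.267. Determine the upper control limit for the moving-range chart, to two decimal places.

15.07

Moving ranges: 6.2, 12.9, 8.9, 5.6, 0.2, 1.1, 1.2, 2.6, 7.5, 6.5, 1.6, 0.3, 0.2, 2.8, 8.1, 8.1; M̄R̄ = 73.8000 / 16 = 4.6125
UCL_MR = D₄·M̄R̄ = 3.267 × 4.6125 = 15.0690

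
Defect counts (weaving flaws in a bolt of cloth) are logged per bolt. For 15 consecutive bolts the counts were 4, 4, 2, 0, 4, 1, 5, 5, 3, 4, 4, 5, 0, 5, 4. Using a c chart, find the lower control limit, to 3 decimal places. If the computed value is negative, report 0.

0.000

c̄ = (4 + 4 + 2 + 0 + 4 + 1 + 5 + 5 + 3 + 4 + 4 + 5 + 0 + 5 + 4) / 15 = 50 / 15 = 3.3333
LCL = c̄ − 3√c̄ = 3.3333 − 3 × 1.8257 = -2.1439 → 0 (cannot be negative)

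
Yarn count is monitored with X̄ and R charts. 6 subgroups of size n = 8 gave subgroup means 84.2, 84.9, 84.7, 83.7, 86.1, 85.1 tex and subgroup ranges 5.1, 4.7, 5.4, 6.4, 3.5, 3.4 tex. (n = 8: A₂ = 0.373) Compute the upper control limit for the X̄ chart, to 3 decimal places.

X̄̄ = (84.2 + 84.9 + 84.7 + 83.7 + 86.1 + 85.1) / 6 = 508.7000 / 6 = 84.7833
R̄ = (5.1 + 4.7 + 5.4 + 6.4 + 3.5 + 3.4) / 6 = 28.5000 / 6 = 4.7500
UCL = X̄̄ + A₂·R̄ = 84.7833 + 0.373 × 4.7500 = 86.5551

86.555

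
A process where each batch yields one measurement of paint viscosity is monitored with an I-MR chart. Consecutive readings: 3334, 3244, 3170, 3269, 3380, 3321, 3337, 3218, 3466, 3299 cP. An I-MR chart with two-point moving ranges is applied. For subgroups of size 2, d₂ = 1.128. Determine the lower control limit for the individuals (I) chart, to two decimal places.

X̄ = (3334 + 3244 + 3170 + 3269 + 3380 + 3321 + 3337 + 3218 + 3466 + 3299) / 10 = 3303.8000
Moving ranges: 90, 74, 99, 111, 59, 16, 119, 248, 167; M̄R̄ = 983.0000 / 9 = 109.2222
LCL = X̄ − 3·M̄R̄/d₂ = 3303.8000 − 3 × 109.2222 / 1.128 = 3013.3154

3013.32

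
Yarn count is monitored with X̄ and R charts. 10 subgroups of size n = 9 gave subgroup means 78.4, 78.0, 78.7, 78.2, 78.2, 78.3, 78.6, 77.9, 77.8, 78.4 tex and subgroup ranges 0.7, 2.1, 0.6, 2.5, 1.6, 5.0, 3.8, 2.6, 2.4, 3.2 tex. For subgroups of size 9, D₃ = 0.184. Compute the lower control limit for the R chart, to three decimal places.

0.451

R̄ = (0.7 + 2.1 + 0.6 + 2.5 + 1.6 + 5.0 + 3.8 + 2.6 + 2.4 + 3.2) / 10 = 24.5000 / 10 = 2.4500
LCL_R = D₃·R̄ = 0.184 × 2.4500 = 0.4508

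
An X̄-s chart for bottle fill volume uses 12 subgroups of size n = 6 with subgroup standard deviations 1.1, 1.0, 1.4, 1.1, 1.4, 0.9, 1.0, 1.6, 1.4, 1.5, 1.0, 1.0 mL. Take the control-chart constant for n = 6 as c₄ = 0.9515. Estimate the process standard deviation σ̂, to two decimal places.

1.26

s̄ = (1.1 + 1.0 + 1.4 + 1.1 + 1.4 + 0.9 + 1.0 + 1.6 + 1.4 + 1.5 + 1.0 + 1.0) / 12 = 1.2000
σ̂ = s̄ / c₄ = 1.2000 / 0.9515 = 1.2612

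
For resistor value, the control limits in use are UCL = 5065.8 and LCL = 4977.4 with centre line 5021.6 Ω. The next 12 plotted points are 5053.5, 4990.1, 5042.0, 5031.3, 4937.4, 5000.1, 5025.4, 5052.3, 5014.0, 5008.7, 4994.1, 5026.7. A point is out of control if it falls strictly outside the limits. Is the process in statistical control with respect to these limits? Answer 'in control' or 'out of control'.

Compare each point to [4977.4, 5065.8]: sample 5 = 4937.4 < LCL.

out of control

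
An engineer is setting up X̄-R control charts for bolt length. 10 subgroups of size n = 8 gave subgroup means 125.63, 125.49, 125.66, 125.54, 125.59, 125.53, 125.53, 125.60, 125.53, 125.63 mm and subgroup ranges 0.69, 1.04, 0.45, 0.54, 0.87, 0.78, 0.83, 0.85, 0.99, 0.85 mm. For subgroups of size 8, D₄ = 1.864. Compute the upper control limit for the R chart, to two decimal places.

R̄ = (0.69 + 1.04 + 0.45 + 0.54 + 0.87 + 0.78 + 0.83 + 0.85 + 0.99 + 0.85) / 10 = 7.8900 / 10 = 0.7890
UCL_R = D₄·R̄ = 1.864 × 0.7890 = 1.4707

1.47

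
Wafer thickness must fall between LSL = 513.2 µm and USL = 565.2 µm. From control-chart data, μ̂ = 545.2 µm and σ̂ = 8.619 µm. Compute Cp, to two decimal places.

1.01

Cp = (USL − LSL) / (6σ̂) = (565.2 − 513.2) / (6 × 8.619) = 52.0000 / 51.7140 = 1.0055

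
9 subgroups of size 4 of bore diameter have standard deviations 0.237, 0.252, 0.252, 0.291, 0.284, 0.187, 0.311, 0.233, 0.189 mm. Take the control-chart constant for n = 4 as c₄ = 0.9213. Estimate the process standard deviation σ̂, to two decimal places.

s̄ = (0.237 + 0.252 + 0.252 + 0.291 + 0.284 + 0.187 + 0.311 + 0.233 + 0.189) / 9 = 0.2484
σ̂ = s̄ / c₄ = 0.2484 / 0.9213 = 0.2697

0.27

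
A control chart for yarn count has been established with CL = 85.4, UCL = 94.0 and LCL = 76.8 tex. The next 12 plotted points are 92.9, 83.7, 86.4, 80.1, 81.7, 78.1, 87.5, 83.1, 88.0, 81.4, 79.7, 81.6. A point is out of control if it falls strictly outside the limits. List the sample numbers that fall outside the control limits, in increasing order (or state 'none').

All 12 points lie within [76.8, 94.0].

none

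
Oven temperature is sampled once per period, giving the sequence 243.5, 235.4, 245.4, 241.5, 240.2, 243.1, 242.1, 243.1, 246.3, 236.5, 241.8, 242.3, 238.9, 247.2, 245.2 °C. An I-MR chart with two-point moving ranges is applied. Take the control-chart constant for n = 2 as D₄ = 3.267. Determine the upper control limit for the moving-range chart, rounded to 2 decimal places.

14.16

Moving ranges: 8.1, 10.0, 3.9, 1.3, 2.9, 1.0, 1.0, 3.2, 9.8, 5.3, 0.5, 3.4, 8.3, 2.0; M̄R̄ = 60.7000 / 14 = 4.3357
UCL_MR = D₄·M̄R̄ = 3.267 × 4.3357 = 14.1648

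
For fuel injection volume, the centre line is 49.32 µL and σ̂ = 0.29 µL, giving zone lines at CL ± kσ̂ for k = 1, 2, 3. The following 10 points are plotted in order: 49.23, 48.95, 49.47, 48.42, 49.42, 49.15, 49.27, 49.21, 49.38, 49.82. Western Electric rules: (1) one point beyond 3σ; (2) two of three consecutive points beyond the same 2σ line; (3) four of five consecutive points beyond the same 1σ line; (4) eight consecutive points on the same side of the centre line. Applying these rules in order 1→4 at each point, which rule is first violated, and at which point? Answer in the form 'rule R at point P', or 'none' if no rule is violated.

Zone of each point (C = within 1σ̂, B = 1σ̂–2σ̂, A = 2σ̂–3σ̂, * = beyond 3σ̂; sign = side of CL): 1:-C, 2:-B, 3:+C, 4:-*, 5:+C, 6:-C, 7:-C, 8:-C, 9:+C, 10:+B
Rule 1 (one point beyond the 3σ limits) is satisfied at point 4.

rule 1 at point 4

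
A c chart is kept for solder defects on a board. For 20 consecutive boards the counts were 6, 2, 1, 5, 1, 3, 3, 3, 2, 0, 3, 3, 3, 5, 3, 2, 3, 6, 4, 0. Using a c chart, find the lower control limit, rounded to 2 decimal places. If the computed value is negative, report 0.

c̄ = (6 + 2 + 1 + 5 + 1 + 3 + 3 + 3 + 2 + 0 + 3 + 3 + 3 + 5 + 3 + 2 + 3 + 6 + 4 + 0) / 20 = 58 / 20 = 2.9000
LCL = c̄ − 3√c̄ = 2.9000 − 3 × 1.7029 = -2.2088 → 0 (cannot be negative)

0.00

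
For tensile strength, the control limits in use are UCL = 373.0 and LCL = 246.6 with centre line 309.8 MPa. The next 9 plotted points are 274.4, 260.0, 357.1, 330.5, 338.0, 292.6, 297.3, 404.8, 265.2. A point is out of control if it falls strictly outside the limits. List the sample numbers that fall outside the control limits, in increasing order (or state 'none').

Compare each point to [246.6, 373.0]: sample 8 = 404.8 > UCL.

8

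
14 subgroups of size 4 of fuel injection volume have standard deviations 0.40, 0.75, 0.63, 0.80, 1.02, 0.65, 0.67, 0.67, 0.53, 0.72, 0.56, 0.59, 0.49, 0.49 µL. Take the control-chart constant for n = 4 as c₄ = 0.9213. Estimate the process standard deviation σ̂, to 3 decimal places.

0.695

s̄ = (0.40 + 0.75 + 0.63 + 0.80 + 1.02 + 0.65 + 0.67 + 0.67 + 0.53 + 0.72 + 0.56 + 0.59 + 0.49 + 0.49) / 14 = 0.6407
σ̂ = s̄ / c₄ = 0.6407 / 0.9213 = 0.6954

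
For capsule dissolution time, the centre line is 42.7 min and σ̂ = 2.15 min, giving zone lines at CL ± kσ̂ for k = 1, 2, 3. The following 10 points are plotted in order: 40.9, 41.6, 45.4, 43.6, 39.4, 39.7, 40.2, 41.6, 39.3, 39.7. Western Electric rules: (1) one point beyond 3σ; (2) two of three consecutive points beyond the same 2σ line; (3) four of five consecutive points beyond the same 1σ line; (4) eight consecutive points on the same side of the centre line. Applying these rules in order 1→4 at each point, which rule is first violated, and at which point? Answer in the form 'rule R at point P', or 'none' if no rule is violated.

rule 3 at point 9

Zone of each point (C = within 1σ̂, B = 1σ̂–2σ̂, A = 2σ̂–3σ̂, * = beyond 3σ̂; sign = side of CL): 1:-C, 2:-C, 3:+B, 4:+C, 5:-B, 6:-B, 7:-B, 8:-C, 9:-B, 10:-B
Rule 3 (four of five consecutive points beyond the same 1σ limit) is satisfied at point 9.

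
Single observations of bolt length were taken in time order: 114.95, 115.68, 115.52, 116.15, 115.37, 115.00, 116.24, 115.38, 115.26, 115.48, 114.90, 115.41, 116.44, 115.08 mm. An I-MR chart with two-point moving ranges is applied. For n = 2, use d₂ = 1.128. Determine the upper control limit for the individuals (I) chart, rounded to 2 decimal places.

117.25

X̄ = (114.95 + 115.68 + 115.52 + 116.15 + 115.37 + 115.00 + 116.24 + 115.38 + 115.26 + 115.48 + 114.90 + 115.41 + 116.44 + 115.08) / 14 = 115.4900
Moving ranges: 0.73, 0.16, 0.63, 0.78, 0.37, 1.24, 0.86, 0.12, 0.22, 0.58, 0.51, 1.03, 1.36; M̄R̄ = 8.5900 / 13 = 0.6608
UCL = X̄ + 3·M̄R̄/d₂ = 115.4900 + 3 × 0.6608 / 1.128 = 117.2474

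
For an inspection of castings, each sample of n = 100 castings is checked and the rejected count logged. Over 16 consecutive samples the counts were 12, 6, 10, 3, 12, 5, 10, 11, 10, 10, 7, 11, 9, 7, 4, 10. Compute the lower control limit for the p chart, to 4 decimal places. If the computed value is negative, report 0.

p̄ = Σdᵢ / (k·n) = 137 / (16 × 100) = 0.08563
LCL = p̄ − 3·√(p̄(1−p̄)/n) = 0.08563 − 3 × 0.02798 = 0.00168

0.0017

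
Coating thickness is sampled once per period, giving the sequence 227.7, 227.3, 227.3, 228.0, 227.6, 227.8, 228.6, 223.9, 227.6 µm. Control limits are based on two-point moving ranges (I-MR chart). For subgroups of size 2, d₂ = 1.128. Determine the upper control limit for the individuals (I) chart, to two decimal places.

230.93

X̄ = (227.7 + 227.3 + 227.3 + 228.0 + 227.6 + 227.8 + 228.6 + 223.9 + 227.6) / 9 = 227.3111
Moving ranges: 0.4, 0.0, 0.7, 0.4, 0.2, 0.8, 4.7, 3.7; M̄R̄ = 10.9000 / 8 = 1.3625
UCL = X̄ + 3·M̄R̄/d₂ = 227.3111 + 3 × 1.3625 / 1.128 = 230.9348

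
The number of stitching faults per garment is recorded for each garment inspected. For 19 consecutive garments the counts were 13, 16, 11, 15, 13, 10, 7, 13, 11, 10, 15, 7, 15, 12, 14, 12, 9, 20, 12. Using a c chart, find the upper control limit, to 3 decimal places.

22.919

c̄ = (13 + 16 + 11 + 15 + 13 + 10 + 7 + 13 + 11 + 10 + 15 + 7 + 15 + 12 + 14 + 12 + 9 + 20 + 12) / 19 = 235 / 19 = 12.3684
UCL = c̄ + 3√c̄ = 12.3684 + 3 × √12.3684 = 12.3684 + 3 × 3.5169 = 22.9191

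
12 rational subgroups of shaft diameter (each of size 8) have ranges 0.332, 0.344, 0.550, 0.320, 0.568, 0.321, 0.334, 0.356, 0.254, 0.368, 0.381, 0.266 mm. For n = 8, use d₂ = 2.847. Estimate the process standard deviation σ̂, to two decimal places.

R̄ = (0.332 + 0.344 + 0.550 + 0.320 + 0.568 + 0.321 + 0.334 + 0.356 + 0.254 + 0.368 + 0.381 + 0.266) / 12 = 0.3662
σ̂ = R̄ / d₂ = 0.3662 / 2.847 = 0.1286

0.13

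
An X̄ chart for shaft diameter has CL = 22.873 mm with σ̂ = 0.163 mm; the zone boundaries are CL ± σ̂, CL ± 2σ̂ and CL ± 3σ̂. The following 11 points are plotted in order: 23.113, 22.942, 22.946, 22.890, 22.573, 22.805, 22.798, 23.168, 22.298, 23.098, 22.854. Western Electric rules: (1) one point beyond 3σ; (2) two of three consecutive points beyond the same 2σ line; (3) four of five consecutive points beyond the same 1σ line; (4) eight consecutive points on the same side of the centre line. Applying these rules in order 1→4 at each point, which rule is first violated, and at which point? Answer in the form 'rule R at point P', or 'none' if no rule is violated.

Zone of each point (C = within 1σ̂, B = 1σ̂–2σ̂, A = 2σ̂–3σ̂, * = beyond 3σ̂; sign = side of CL): 1:+B, 2:+C, 3:+C, 4:+C, 5:-B, 6:-C, 7:-C, 8:+B, 9:-*, 10:+B, 11:-C
Rule 1 (one point beyond the 3σ limits) is satisfied at point 9.

rule 1 at point 9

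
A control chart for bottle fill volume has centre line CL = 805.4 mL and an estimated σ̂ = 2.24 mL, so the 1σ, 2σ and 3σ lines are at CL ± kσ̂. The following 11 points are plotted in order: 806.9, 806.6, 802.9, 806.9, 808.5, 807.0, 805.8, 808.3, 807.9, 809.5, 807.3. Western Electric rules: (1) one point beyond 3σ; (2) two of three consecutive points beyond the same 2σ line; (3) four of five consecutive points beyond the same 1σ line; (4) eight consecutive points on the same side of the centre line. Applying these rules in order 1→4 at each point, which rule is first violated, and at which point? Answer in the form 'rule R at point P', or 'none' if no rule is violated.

Zone of each point (C = within 1σ̂, B = 1σ̂–2σ̂, A = 2σ̂–3σ̂, * = beyond 3σ̂; sign = side of CL): 1:+C, 2:+C, 3:-B, 4:+C, 5:+B, 6:+C, 7:+C, 8:+B, 9:+B, 10:+B, 11:+C
Rule 4 (eight consecutive points on the same side of the centre line) is satisfied at point 11.

rule 4 at point 11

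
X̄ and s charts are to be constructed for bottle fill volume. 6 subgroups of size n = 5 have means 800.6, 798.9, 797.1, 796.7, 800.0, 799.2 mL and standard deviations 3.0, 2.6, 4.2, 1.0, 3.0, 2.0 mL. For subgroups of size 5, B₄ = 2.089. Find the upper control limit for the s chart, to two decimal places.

s̄ = (3.0 + 2.6 + 4.2 + 1.0 + 3.0 + 2.0) / 6 = 2.6333
UCL_s = B₄·s̄ = 2.089 × 2.6333 = 5.5010

5.50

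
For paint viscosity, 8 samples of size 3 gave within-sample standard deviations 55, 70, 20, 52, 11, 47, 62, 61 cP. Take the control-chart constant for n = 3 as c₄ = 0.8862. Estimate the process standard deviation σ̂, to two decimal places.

53.32

s̄ = (55 + 70 + 20 + 52 + 11 + 47 + 62 + 61) / 8 = 47.2500
σ̂ = s̄ / c₄ = 47.2500 / 0.8862 = 53.3175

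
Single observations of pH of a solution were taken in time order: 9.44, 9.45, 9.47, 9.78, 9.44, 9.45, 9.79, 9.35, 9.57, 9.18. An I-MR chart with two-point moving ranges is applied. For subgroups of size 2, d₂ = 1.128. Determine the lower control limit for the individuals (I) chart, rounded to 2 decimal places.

8.88

X̄ = (9.44 + 9.45 + 9.47 + 9.78 + 9.44 + 9.45 + 9.79 + 9.35 + 9.57 + 9.18) / 10 = 9.4920
Moving ranges: 0.01, 0.02, 0.31, 0.34, 0.01, 0.34, 0.44, 0.22, 0.39; M̄R̄ = 2.0800 / 9 = 0.2311
LCL = X̄ − 3·M̄R̄/d₂ = 9.4920 − 3 × 0.2311 / 1.128 = 8.8773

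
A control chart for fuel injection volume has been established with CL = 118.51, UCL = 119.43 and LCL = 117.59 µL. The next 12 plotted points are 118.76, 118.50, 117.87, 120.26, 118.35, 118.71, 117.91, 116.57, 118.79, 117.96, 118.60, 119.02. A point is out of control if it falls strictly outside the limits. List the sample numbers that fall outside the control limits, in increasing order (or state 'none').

Compare each point to [117.59, 119.43]: sample 4 = 120.26 > UCL; sample 8 = 116.57 < LCL.

4, 8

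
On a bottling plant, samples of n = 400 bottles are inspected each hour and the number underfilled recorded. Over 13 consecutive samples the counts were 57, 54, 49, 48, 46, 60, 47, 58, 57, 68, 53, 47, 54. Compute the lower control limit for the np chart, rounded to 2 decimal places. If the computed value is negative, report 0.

p̄ = Σdᵢ / (k·n) = 698 / (13 × 400) = 0.13423
LCL = np̄ − 3·√(np̄(1−p̄)) = 53.6923 − 3 × 6.8180 = 33.2383

33.24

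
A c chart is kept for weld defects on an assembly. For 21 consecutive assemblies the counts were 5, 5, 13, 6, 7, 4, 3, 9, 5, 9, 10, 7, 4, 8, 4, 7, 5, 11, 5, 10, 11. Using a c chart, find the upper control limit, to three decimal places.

c̄ = (5 + 5 + 13 + 6 + 7 + 4 + 3 + 9 + 5 + 9 + 10 + 7 + 4 + 8 + 4 + 7 + 5 + 11 + 5 + 10 + 11) / 21 = 148 / 21 = 7.0476
UCL = c̄ + 3√c̄ = 7.0476 + 3 × √7.0476 = 7.0476 + 3 × 2.6547 = 15.0118

15.012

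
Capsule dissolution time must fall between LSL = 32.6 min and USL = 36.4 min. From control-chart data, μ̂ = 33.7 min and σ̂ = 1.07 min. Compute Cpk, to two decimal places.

Cpu = (USL − μ̂) / (3σ̂) = (36.4 − 33.7) / (3 × 1.07) = 0.8411; Cpl = (μ̂ − LSL) / (3σ̂) = (33.7 − 32.6) / (3 × 1.07) = 0.3427; Cpk = min(Cpu, Cpl) = 0.3427

0.34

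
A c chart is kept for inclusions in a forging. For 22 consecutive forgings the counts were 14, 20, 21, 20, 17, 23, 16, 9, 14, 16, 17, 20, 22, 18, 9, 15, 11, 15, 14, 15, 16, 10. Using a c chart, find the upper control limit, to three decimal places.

c̄ = (14 + 20 + 21 + 20 + 17 + 23 + 16 + 9 + 14 + 16 + 17 + 20 + 22 + 18 + 9 + 15 + 11 + 15 + 14 + 15 + 16 + 10) / 22 = 352 / 22 = 16.0000
UCL = c̄ + 3√c̄ = 16.0000 + 3 × √16.0000 = 16.0000 + 3 × 4.0000 = 28.0000

28.000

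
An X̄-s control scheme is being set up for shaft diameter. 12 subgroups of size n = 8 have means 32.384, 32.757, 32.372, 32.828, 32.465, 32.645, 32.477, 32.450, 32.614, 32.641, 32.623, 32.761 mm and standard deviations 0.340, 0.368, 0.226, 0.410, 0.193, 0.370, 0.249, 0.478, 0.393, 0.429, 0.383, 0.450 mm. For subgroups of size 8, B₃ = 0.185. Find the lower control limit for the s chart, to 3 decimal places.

s̄ = (0.340 + 0.368 + 0.226 + 0.410 + 0.193 + 0.370 + 0.249 + 0.478 + 0.393 + 0.429 + 0.383 + 0.450) / 12 = 0.3574
LCL_s = B₃·s̄ = 0.185 × 0.3574 = 0.0661

0.066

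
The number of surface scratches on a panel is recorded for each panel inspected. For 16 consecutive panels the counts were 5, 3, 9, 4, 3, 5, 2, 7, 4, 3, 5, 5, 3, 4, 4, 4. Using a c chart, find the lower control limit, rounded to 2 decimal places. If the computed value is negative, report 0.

c̄ = (5 + 3 + 9 + 4 + 3 + 5 + 2 + 7 + 4 + 3 + 5 + 5 + 3 + 4 + 4 + 4) / 16 = 70 / 16 = 4.3750
LCL = c̄ − 3√c̄ = 4.3750 − 3 × 2.0917 = -1.9000 → 0 (cannot be negative)

0.00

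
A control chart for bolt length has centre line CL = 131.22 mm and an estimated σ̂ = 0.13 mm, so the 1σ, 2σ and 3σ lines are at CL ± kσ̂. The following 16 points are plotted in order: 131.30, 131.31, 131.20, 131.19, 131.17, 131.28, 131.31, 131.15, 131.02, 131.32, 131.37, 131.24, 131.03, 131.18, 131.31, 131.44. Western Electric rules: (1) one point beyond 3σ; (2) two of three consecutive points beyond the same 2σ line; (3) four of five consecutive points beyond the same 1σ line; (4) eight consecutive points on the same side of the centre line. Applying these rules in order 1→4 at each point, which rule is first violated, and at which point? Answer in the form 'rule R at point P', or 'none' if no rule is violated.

none

Zone of each point (C = within 1σ̂, B = 1σ̂–2σ̂, A = 2σ̂–3σ̂, * = beyond 3σ̂; sign = side of CL): 1:+C, 2:+C, 3:-C, 4:-C, 5:-C, 6:+C, 7:+C, 8:-C, 9:-B, 10:+C, 11:+B, 12:+C, 13:-B, 14:-C, 15:+C, 16:+B
No rule fires across all 16 points.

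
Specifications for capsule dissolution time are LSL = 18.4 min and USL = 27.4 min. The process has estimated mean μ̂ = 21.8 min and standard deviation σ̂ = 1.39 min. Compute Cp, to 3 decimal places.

Cp = (USL − LSL) / (6σ̂) = (27.4 − 18.4) / (6 × 1.39) = 9.0000 / 8.3400 = 1.0791

1.079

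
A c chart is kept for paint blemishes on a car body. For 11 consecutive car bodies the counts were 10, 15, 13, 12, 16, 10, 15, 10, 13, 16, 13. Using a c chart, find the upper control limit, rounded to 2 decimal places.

c̄ = (10 + 15 + 13 + 12 + 16 + 10 + 15 + 10 + 13 + 16 + 13) / 11 = 143 / 11 = 13.0000
UCL = c̄ + 3√c̄ = 13.0000 + 3 × √13.0000 = 13.0000 + 3 × 3.6056 = 23.8167

23.82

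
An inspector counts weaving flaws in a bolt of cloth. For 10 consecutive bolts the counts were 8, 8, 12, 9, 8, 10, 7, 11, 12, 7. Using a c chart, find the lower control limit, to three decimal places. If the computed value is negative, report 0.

0.101

c̄ = (8 + 8 + 12 + 9 + 8 + 10 + 7 + 11 + 12 + 7) / 10 = 92 / 10 = 9.2000
LCL = c̄ − 3√c̄ = 9.2000 − 3 × 3.0332 = 0.1005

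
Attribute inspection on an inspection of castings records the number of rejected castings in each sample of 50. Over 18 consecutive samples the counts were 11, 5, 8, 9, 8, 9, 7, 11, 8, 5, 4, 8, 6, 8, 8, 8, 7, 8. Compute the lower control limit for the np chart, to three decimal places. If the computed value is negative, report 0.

0.023

p̄ = Σdᵢ / (k·n) = 138 / (18 × 50) = 0.15333
LCL = np̄ − 3·√(np̄(1−p̄)) = 7.6667 − 3 × 2.5478 = 0.0234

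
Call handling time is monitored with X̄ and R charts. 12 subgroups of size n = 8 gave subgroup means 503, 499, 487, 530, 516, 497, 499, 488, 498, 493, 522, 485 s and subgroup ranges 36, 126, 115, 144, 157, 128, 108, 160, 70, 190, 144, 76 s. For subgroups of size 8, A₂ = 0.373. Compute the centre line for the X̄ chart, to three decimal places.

X̄̄ = (503 + 499 + 487 + 530 + 516 + 497 + 499 + 488 + 498 + 493 + 522 + 485) / 12 = 6017.0000 / 12 = 501.4167
CL = X̄̄ = 501.4167

501.417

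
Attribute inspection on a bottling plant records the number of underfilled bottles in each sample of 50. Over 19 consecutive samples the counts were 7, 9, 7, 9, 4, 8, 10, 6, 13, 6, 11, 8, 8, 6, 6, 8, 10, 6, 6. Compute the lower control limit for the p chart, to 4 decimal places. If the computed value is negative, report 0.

0.0019

p̄ = Σdᵢ / (k·n) = 148 / (19 × 50) = 0.15579
LCL = p̄ − 3·√(p̄(1−p̄)/n) = 0.15579 − 3 × 0.05129 = 0.00193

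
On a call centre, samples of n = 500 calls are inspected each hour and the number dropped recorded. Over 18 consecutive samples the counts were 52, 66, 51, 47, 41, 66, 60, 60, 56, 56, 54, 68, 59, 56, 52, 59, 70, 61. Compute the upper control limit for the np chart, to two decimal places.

p̄ = Σdᵢ / (k·n) = 1034 / (18 × 500) = 0.11489
UCL = np̄ + 3·√(np̄(1−p̄)) = 57.4444 + 3 × √(57.4444×0.88511) = 57.4444 + 3 × 7.1305 = 78.8361

78.84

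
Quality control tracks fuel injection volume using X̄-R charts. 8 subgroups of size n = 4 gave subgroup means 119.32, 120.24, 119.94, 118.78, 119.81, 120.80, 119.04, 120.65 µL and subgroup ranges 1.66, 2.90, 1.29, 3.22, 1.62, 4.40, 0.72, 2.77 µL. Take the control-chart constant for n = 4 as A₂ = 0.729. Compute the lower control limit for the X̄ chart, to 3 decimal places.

118.129

X̄̄ = (119.32 + 120.24 + 119.94 + 118.78 + 119.81 + 120.80 + 119.04 + 120.65) / 8 = 958.5800 / 8 = 119.8225
R̄ = (1.66 + 2.90 + 1.29 + 3.22 + 1.62 + 4.40 + 0.72 + 2.77) / 8 = 18.5800 / 8 = 2.3225
LCL = X̄̄ − A₂·R̄ = 119.8225 − 0.729 × 2.3225 = 118.1294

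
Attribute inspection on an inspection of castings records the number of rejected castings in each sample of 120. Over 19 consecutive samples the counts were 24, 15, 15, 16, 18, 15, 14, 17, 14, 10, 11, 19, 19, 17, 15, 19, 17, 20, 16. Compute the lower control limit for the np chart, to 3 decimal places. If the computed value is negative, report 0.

p̄ = Σdᵢ / (k·n) = 311 / (19 × 120) = 0.13640
LCL = np̄ − 3·√(np̄(1−p̄)) = 16.3684 − 3 × 3.7597 = 5.0892

5.089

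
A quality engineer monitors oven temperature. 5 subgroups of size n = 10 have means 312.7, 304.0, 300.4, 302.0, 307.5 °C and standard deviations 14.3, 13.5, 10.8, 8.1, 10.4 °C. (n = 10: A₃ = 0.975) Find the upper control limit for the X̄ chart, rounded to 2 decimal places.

316.45

X̄̄ = (312.7 + 304.0 + 300.4 + 302.0 + 307.5) / 5 = 305.3200
s̄ = (14.3 + 13.5 + 10.8 + 8.1 + 10.4) / 5 = 11.4200
UCL = X̄̄ + A₃·s̄ = 305.3200 + 0.975 × 11.4200 = 316.4545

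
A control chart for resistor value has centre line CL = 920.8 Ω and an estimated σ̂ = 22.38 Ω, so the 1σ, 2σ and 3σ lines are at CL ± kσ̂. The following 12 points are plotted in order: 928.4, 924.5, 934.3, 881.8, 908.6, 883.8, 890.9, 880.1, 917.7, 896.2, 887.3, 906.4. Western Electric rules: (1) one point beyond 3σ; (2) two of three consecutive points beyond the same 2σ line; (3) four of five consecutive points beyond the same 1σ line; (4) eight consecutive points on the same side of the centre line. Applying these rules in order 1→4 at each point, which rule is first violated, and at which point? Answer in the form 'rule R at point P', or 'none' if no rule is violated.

rule 3 at point 8

Zone of each point (C = within 1σ̂, B = 1σ̂–2σ̂, A = 2σ̂–3σ̂, * = beyond 3σ̂; sign = side of CL): 1:+C, 2:+C, 3:+C, 4:-B, 5:-C, 6:-B, 7:-B, 8:-B, 9:-C, 10:-B, 11:-B, 12:-C
Rule 3 (four of five consecutive points beyond the same 1σ limit) is satisfied at point 8.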